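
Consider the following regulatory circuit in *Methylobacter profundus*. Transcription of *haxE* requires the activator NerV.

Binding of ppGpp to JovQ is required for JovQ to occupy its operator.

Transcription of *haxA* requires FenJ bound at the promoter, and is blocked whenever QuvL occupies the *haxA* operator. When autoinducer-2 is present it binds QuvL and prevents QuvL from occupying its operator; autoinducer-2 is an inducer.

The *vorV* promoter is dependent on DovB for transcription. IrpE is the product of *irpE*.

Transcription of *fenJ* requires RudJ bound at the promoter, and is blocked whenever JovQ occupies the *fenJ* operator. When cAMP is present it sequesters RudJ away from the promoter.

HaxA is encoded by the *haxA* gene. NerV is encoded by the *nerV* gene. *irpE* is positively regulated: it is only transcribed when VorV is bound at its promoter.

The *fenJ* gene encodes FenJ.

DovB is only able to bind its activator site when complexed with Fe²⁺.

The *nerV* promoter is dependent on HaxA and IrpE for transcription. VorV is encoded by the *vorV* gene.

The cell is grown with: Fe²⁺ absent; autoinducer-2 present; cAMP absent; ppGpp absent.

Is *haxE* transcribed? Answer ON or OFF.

cAMP is absent, so RudJ is active.
ppGpp is absent, so JovQ is inactive.
No repressor is bound and RudJ is active, so *fenJ* is transcribed.
So FenJ is produced and active.
Autoinducer-2 is present, so QuvL is inactive.
No repressor is bound and FenJ is active, so *haxA* is transcribed.
So HaxA is produced and active.
Fe²⁺ is absent, so DovB is inactive.
Required activator DovB is absent, so *vorV* is not transcribed.
So VorV is not produced.
Required activator VorV is absent, so *irpE* is not transcribed.
So IrpE is not produced.
Required activator IrpE is absent, so *nerV* is not transcribed.
So NerV is not produced.
Required activator NerV is absent, so *haxE* is not transcribed.

OFF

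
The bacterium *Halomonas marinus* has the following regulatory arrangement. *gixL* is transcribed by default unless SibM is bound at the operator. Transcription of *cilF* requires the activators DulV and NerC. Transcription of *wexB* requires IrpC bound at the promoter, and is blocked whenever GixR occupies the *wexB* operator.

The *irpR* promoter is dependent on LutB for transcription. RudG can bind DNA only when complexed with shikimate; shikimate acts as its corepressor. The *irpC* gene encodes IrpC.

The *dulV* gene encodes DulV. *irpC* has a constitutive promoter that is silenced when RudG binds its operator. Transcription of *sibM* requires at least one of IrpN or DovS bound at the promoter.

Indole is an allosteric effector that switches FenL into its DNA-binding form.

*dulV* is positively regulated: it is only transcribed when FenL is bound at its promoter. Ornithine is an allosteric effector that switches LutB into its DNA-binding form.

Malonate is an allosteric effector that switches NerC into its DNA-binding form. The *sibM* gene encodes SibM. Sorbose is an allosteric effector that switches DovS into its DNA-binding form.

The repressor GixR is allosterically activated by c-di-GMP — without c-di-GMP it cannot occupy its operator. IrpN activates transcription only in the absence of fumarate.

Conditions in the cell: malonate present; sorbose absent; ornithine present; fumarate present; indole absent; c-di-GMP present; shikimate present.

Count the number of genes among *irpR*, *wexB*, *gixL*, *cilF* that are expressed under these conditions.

Ornithine is present, so LutB is active.
No repressor is bound and LutB is active, so *irpR* is transcribed.
→ *irpR* is ON.
c-di-GMP is present, so GixR is active.
Shikimate is present, so RudG is active.
With repressor RudG bound, *irpC* is not transcribed.
So IrpC is not produced.
With repressor GixR bound, *wexB* is not transcribed.
→ *wexB* is OFF.
Fumarate is present, so IrpN is inactive.
Sorbose is absent, so DovS is inactive.
No activator is available at the *sibM* promoter, so *sibM* is not transcribed.
So SibM is not produced.
With no repressor bound, *gixL* is transcribed.
→ *gixL* is ON.
Indole is absent, so FenL is inactive.
Required activator FenL is absent, so *dulV* is not transcribed.
So DulV is not produced.
Malonate is present, so NerC is active.
Required activator DulV is absent, so *cilF* is not transcribed.
→ *cilF* is OFF.
2 of the 4 genes are transcribed.

2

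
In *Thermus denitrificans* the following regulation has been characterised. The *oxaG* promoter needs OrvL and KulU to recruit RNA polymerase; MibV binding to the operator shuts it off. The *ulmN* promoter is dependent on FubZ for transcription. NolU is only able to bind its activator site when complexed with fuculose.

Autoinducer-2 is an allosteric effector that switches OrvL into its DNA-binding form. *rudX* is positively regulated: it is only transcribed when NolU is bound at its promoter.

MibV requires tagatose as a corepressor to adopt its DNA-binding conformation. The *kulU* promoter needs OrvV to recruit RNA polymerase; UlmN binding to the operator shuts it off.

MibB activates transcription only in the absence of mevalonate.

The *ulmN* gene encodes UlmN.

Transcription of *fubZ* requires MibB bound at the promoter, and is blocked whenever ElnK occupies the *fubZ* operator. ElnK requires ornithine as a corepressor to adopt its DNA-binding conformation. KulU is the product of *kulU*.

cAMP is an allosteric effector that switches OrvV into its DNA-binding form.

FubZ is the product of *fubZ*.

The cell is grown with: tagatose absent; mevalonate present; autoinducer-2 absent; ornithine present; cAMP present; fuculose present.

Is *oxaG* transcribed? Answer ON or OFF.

OFF

Autoinducer-2 is absent, so OrvL is inactive.
Tagatose is absent, so MibV is inactive.
cAMP is present, so OrvV is active.
Ornithine is present, so ElnK is active.
Mevalonate is present, so MibB is inactive.
With repressor ElnK bound, *fubZ* is not transcribed.
So FubZ is not produced.
Required activator FubZ is absent, so *ulmN* is not transcribed.
So UlmN is not produced.
No repressor is bound and OrvV is active, so *kulU* is transcribed.
So KulU is produced and active.
Required activator OrvL is absent, so *oxaG* is not transcribed.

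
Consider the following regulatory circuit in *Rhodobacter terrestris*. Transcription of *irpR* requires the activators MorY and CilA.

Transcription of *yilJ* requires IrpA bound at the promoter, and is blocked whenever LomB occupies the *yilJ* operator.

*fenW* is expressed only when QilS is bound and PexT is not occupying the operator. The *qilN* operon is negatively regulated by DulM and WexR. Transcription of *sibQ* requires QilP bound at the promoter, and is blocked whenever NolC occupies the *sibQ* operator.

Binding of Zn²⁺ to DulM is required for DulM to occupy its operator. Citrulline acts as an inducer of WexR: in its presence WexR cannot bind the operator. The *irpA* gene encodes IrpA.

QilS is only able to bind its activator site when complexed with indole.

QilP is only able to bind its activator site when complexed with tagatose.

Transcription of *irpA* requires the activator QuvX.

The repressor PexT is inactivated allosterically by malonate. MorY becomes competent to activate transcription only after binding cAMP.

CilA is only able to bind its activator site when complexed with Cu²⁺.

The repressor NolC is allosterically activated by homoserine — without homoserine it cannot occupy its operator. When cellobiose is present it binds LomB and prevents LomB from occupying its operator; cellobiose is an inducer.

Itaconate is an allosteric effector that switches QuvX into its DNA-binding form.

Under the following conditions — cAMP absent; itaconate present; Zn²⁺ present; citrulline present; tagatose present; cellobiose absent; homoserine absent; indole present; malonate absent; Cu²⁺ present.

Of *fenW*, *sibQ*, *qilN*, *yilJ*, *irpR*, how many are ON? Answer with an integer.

Malonate is absent, so PexT is active.
Indole is present, so QilS is active.
With repressor PexT bound, *fenW* is not transcribed.
→ *fenW* is OFF.
Tagatose is present, so QilP is active.
Homoserine is absent, so NolC is inactive.
No repressor is bound and QilP is active, so *sibQ* is transcribed.
→ *sibQ* is ON.
Zn²⁺ is present, so DulM is active.
Citrulline is present, so WexR is inactive.
With repressor DulM bound, *qilN* is not transcribed.
→ *qilN* is OFF.
Itaconate is present, so QuvX is active.
No repressor is bound and QuvX is active, so *irpA* is transcribed.
So IrpA is produced and active.
Cellobiose is absent, so LomB is active.
With repressor LomB bound, *yilJ* is not transcribed.
→ *yilJ* is OFF.
cAMP is absent, so MorY is inactive.
Cu²⁺ is present, so CilA is active.
Required activator MorY is absent, so *irpR* is not transcribed.
→ *irpR* is OFF.
1 of the 5 genes is transcribed.

1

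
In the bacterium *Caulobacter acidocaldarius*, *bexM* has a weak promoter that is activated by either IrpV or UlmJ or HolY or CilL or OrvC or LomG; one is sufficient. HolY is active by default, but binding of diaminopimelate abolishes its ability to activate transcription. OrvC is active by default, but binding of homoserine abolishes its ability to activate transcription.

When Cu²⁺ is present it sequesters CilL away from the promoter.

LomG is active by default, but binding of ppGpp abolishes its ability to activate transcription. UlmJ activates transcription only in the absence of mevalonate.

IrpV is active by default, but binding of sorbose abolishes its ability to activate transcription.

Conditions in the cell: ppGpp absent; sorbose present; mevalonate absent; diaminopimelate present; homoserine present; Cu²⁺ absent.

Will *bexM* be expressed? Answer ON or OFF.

ON

Sorbose is present, so IrpV is inactive.
Mevalonate is absent, so UlmJ is active.
Diaminopimelate is present, so HolY is inactive.
Cu²⁺ is absent, so CilL is active.
Homoserine is present, so OrvC is inactive.
ppGpp is absent, so LomG is active.
Activator UlmJ is present, so *bexM* is transcribed.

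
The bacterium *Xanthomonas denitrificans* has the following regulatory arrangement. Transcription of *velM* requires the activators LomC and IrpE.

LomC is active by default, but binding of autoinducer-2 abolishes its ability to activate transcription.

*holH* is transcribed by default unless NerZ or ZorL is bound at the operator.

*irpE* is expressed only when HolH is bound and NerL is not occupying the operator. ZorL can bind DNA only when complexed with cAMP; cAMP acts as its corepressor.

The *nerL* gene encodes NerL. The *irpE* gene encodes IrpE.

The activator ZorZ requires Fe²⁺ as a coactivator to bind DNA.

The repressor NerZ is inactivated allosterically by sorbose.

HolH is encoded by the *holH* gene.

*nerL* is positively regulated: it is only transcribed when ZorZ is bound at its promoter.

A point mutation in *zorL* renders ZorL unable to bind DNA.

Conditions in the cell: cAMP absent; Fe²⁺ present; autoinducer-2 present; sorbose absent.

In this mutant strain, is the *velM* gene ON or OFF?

Autoinducer-2 is present, so LomC is inactive.
Sorbose is absent, so NerZ is active.
ZorL is non-functional in this strain, so it has no effect.
With repressor NerZ bound, *holH* is not transcribed.
So HolH is not produced.
Fe²⁺ is present, so ZorZ is active.
No repressor is bound and ZorZ is active, so *nerL* is transcribed.
So NerL is produced and active.
With repressor NerL bound, *irpE* is not transcribed.
So IrpE is not produced.
Required activator LomC is absent, so *velM* is not transcribed.

OFF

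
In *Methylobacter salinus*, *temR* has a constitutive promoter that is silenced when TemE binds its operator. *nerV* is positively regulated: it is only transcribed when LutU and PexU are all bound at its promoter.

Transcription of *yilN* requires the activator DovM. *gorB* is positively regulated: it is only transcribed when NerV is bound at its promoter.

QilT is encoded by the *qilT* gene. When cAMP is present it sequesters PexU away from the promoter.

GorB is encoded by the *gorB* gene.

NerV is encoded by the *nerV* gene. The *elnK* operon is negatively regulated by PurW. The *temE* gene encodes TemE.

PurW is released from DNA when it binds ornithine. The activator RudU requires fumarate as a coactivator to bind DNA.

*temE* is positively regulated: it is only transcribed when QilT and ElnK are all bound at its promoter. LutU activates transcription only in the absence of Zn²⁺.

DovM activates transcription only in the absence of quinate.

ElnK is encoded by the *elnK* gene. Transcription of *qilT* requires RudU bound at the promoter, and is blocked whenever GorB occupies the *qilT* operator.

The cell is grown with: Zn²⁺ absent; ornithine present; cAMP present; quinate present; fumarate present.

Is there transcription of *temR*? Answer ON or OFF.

OFF

Zn²⁺ is absent, so LutU is active.
cAMP is present, so PexU is inactive.
Required activator PexU is absent, so *nerV* is not transcribed.
So NerV is not produced.
Required activator NerV is absent, so *gorB* is not transcribed.
So GorB is not produced.
Fumarate is present, so RudU is active.
No repressor is bound and RudU is active, so *qilT* is transcribed.
So QilT is produced and active.
Ornithine is present, so PurW is inactive.
With no repressor bound, *elnK* is transcribed.
So ElnK is produced and active.
No repressor is bound and QilT and ElnK are active, so *temE* is transcribed.
So TemE is produced and active.
With repressor TemE bound, *temR* is not transcribed.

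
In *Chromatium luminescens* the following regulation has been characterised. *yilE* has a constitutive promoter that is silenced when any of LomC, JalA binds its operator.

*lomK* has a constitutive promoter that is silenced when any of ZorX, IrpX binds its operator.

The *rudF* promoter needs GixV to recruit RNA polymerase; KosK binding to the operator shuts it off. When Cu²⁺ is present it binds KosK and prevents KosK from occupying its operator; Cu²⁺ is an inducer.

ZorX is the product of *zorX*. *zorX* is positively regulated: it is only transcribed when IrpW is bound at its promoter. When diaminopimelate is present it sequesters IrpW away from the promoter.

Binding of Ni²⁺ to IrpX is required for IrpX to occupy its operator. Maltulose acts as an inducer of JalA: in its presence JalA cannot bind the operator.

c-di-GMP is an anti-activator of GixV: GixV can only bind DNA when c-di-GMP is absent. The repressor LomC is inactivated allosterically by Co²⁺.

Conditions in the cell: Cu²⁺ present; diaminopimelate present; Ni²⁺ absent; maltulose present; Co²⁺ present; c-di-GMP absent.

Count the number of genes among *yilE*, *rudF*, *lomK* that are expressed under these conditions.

Co²⁺ is present, so LomC is inactive.
Maltulose is present, so JalA is inactive.
With no repressor bound, *yilE* is transcribed.
→ *yilE* is ON.
Cu²⁺ is present, so KosK is inactive.
c-di-GMP is absent, so GixV is active.
No repressor is bound and GixV is active, so *rudF* is transcribed.
→ *rudF* is ON.
Diaminopimelate is present, so IrpW is inactive.
Required activator IrpW is absent, so *zorX* is not transcribed.
So ZorX is not produced.
Ni²⁺ is absent, so IrpX is inactive.
With no repressor bound, *lomK* is transcribed.
→ *lomK* is ON.
3 of the 3 genes are transcribed.

3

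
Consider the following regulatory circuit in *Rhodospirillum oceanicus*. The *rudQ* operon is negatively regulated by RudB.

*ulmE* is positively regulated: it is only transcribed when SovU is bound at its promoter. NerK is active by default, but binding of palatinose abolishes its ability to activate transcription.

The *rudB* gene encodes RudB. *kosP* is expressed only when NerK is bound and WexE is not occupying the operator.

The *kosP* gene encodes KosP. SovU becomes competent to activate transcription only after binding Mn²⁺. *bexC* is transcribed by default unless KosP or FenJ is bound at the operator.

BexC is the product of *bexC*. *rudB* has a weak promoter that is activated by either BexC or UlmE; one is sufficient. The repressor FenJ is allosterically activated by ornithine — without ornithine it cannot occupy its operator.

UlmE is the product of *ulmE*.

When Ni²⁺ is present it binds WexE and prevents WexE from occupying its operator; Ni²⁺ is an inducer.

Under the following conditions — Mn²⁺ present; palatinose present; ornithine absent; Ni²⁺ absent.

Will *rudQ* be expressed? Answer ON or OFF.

OFF

Palatinose is present, so NerK is inactive.
Ni²⁺ is absent, so WexE is active.
With repressor WexE bound, *kosP* is not transcribed.
So KosP is not produced.
Ornithine is absent, so FenJ is inactive.
With no repressor bound, *bexC* is transcribed.
So BexC is produced and active.
Mn²⁺ is present, so SovU is active.
No repressor is bound and SovU is active, so *ulmE* is transcribed.
So UlmE is produced and active.
Activator BexC is present, so *rudB* is transcribed.
So RudB is produced and active.
With repressor RudB bound, *rudQ* is not transcribed.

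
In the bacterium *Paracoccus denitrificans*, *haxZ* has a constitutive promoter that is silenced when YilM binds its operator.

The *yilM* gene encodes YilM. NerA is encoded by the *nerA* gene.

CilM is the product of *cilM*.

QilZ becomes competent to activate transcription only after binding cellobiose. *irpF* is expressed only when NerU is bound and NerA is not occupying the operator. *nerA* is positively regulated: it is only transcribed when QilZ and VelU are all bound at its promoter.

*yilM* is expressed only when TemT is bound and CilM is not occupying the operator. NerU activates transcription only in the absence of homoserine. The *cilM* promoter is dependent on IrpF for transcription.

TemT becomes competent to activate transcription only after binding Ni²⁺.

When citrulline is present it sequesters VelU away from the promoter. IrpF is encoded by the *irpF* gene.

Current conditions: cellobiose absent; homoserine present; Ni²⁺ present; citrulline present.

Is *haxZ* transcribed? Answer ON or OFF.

Cellobiose is absent, so QilZ is inactive.
Citrulline is present, so VelU is inactive.
Required activator QilZ is absent, so *nerA* is not transcribed.
So NerA is not produced.
Homoserine is present, so NerU is inactive.
Required activator NerU is absent, so *irpF* is not transcribed.
So IrpF is not produced.
Required activator IrpF is absent, so *cilM* is not transcribed.
So CilM is not produced.
Ni²⁺ is present, so TemT is active.
No repressor is bound and TemT is active, so *yilM* is transcribed.
So YilM is produced and active.
With repressor YilM bound, *haxZ* is not transcribed.

OFF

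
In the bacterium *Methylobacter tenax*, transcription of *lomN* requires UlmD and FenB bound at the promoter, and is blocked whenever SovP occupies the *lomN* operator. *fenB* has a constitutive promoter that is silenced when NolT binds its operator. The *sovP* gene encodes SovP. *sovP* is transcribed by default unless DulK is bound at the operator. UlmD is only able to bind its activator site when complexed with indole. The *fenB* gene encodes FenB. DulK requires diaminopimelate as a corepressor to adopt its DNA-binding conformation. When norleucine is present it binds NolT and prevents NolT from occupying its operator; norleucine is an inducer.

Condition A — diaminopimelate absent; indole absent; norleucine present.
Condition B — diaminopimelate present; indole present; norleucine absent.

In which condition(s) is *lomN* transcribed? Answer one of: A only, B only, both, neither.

Condition A:
Diaminopimelate is absent, so DulK is inactive.
With no repressor bound, *sovP* is transcribed.
So SovP is produced and active.
Indole is absent, so UlmD is inactive.
Norleucine is present, so NolT is inactive.
With no repressor bound, *fenB* is transcribed.
So FenB is produced and active.
With repressor SovP bound, *lomN* is not transcribed.
→ *lomN* is OFF in A.
Condition B:
Diaminopimelate is present, so DulK is active.
With repressor DulK bound, *sovP* is not transcribed.
So SovP is not produced.
Indole is present, so UlmD is active.
Norleucine is absent, so NolT is active.
With repressor NolT bound, *fenB* is not transcribed.
So FenB is not produced.
Required activator FenB is absent, so *lomN* is not transcribed.
→ *lomN* is OFF in B.

neither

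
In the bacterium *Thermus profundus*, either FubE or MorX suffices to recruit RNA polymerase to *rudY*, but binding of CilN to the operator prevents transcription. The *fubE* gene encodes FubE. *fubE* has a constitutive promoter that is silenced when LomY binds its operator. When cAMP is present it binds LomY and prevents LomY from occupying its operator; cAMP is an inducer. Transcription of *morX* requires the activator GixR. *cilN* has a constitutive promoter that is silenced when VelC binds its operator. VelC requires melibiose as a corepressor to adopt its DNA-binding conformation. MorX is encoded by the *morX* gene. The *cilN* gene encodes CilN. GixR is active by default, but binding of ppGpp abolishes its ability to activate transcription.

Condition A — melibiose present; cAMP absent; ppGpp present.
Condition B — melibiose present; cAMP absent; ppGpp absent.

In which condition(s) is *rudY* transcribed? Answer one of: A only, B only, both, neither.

Condition A:
Melibiose is present, so VelC is active.
With repressor VelC bound, *cilN* is not transcribed.
So CilN is not produced.
cAMP is absent, so LomY is active.
With repressor LomY bound, *fubE* is not transcribed.
So FubE is not produced.
ppGpp is present, so GixR is inactive.
Required activator GixR is absent, so *morX* is not transcribed.
So MorX is not produced.
No activator is available at the *rudY* promoter, so *rudY* is not transcribed.
→ *rudY* is OFF in A.
Condition B:
Melibiose is present, so VelC is active.
With repressor VelC bound, *cilN* is not transcribed.
So CilN is not produced.
cAMP is absent, so LomY is active.
With repressor LomY bound, *fubE* is not transcribed.
So FubE is not produced.
ppGpp is absent, so GixR is active.
No repressor is bound and GixR is active, so *morX* is transcribed.
So MorX is produced and active.
Activator MorX is present, so *rudY* is transcribed.
→ *rudY* is ON in B.

B only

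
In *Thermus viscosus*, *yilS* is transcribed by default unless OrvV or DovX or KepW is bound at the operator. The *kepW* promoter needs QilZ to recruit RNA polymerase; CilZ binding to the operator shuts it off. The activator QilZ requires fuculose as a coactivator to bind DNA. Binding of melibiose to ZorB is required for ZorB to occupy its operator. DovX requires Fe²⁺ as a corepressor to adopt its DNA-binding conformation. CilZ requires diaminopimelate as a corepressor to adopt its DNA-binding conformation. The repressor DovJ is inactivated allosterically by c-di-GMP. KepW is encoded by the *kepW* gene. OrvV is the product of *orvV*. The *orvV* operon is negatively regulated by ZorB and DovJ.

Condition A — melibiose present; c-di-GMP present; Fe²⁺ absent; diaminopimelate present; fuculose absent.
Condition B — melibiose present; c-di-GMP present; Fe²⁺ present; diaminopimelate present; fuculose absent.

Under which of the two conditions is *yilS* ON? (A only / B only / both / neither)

A only

Condition A:
Melibiose is present, so ZorB is active.
c-di-GMP is present, so DovJ is inactive.
With repressor ZorB bound, *orvV* is not transcribed.
So OrvV is not produced.
Fe²⁺ is absent, so DovX is inactive.
Diaminopimelate is present, so CilZ is active.
Fuculose is absent, so QilZ is inactive.
With repressor CilZ bound, *kepW* is not transcribed.
So KepW is not produced.
With no repressor bound, *yilS* is transcribed.
→ *yilS* is ON in A.
Condition B:
Melibiose is present, so ZorB is active.
c-di-GMP is present, so DovJ is inactive.
With repressor ZorB bound, *orvV* is not transcribed.
So OrvV is not produced.
Fe²⁺ is present, so DovX is active.
Diaminopimelate is present, so CilZ is active.
Fuculose is absent, so QilZ is inactive.
With repressor CilZ bound, *kepW* is not transcribed.
So KepW is not produced.
With repressor DovX bound, *yilS* is not transcribed.
→ *yilS* is OFF in B.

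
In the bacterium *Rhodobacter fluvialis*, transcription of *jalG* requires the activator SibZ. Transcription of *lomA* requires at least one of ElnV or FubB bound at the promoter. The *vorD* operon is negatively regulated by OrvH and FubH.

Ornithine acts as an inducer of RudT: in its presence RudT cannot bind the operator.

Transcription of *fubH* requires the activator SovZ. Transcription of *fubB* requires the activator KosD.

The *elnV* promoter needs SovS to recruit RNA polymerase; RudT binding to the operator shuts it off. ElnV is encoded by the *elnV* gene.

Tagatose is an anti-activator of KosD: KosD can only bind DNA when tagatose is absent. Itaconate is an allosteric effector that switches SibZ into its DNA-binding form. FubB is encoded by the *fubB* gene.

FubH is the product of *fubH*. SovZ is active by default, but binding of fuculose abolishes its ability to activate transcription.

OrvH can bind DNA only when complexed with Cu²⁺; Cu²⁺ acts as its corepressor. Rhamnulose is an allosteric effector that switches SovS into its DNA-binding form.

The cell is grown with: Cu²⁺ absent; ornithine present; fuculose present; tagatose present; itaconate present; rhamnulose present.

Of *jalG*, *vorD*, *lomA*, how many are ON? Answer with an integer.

3

Itaconate is present, so SibZ is active.
No repressor is bound and SibZ is active, so *jalG* is transcribed.
→ *jalG* is ON.
Cu²⁺ is absent, so OrvH is inactive.
Fuculose is present, so SovZ is inactive.
Required activator SovZ is absent, so *fubH* is not transcribed.
So FubH is not produced.
With no repressor bound, *vorD* is transcribed.
→ *vorD* is ON.
Rhamnulose is present, so SovS is active.
Ornithine is present, so RudT is inactive.
No repressor is bound and SovS is active, so *elnV* is transcribed.
So ElnV is produced and active.
Tagatose is present, so KosD is inactive.
Required activator KosD is absent, so *fubB* is not transcribed.
So FubB is not produced.
Activator ElnV is present, so *lomA* is transcribed.
→ *lomA* is ON.
3 of the 3 genes are transcribed.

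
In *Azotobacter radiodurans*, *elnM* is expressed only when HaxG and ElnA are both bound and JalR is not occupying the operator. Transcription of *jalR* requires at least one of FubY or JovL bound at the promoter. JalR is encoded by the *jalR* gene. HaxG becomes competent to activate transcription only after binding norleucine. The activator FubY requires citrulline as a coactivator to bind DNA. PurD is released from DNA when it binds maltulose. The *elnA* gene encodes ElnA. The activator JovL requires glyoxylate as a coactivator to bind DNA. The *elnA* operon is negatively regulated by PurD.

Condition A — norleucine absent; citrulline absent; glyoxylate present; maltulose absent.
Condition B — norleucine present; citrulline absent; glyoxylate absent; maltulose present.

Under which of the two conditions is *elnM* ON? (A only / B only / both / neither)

B only

Condition A:
Norleucine is absent, so HaxG is inactive.
Citrulline is absent, so FubY is inactive.
Glyoxylate is present, so JovL is active.
Activator JovL is present, so *jalR* is transcribed.
So JalR is produced and active.
Maltulose is absent, so PurD is active.
With repressor PurD bound, *elnA* is not transcribed.
So ElnA is not produced.
With repressor JalR bound, *elnM* is not transcribed.
→ *elnM* is OFF in A.
Condition B:
Norleucine is present, so HaxG is active.
Citrulline is absent, so FubY is inactive.
Glyoxylate is absent, so JovL is inactive.
No activator is available at the *jalR* promoter, so *jalR* is not transcribed.
So JalR is not produced.
Maltulose is present, so PurD is inactive.
With no repressor bound, *elnA* is transcribed.
So ElnA is produced and active.
No repressor is bound and HaxG and ElnA are active, so *elnM* is transcribed.
→ *elnM* is ON in B.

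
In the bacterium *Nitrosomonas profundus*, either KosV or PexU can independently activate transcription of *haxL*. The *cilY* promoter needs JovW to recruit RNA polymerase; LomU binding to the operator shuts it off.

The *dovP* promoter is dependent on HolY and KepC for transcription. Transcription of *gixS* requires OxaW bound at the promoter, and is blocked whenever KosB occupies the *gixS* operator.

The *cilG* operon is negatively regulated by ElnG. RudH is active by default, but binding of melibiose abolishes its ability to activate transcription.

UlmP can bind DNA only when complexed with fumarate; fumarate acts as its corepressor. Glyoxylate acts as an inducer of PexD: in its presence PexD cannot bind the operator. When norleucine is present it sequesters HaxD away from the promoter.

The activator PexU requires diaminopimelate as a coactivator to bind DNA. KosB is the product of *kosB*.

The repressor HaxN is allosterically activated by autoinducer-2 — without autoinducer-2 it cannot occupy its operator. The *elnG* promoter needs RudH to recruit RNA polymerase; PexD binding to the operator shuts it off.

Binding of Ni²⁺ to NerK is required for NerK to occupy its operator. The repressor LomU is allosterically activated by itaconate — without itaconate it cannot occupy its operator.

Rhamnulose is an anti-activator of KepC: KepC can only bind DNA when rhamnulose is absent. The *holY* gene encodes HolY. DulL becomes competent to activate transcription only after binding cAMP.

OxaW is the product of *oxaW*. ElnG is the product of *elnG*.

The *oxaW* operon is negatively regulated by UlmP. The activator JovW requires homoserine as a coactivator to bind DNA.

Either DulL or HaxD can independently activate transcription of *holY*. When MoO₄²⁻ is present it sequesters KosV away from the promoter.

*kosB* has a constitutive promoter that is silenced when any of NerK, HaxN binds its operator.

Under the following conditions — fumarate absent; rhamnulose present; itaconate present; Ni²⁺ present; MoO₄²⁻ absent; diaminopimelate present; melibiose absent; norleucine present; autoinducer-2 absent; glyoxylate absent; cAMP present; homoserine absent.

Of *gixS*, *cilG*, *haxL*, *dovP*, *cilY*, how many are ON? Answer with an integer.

Ni²⁺ is present, so NerK is active.
Autoinducer-2 is absent, so HaxN is inactive.
With repressor NerK bound, *kosB* is not transcribed.
So KosB is not produced.
Fumarate is absent, so UlmP is inactive.
With no repressor bound, *oxaW* is transcribed.
So OxaW is produced and active.
No repressor is bound and OxaW is active, so *gixS* is transcribed.
→ *gixS* is ON.
Melibiose is absent, so RudH is active.
Glyoxylate is absent, so PexD is active.
With repressor PexD bound, *elnG* is not transcribed.
So ElnG is not produced.
With no repressor bound, *cilG* is transcribed.
→ *cilG* is ON.
MoO₄²⁻ is absent, so KosV is active.
Diaminopimelate is present, so PexU is active.
Activator KosV is present, so *haxL* is transcribed.
→ *haxL* is ON.
cAMP is present, so DulL is active.
Norleucine is present, so HaxD is inactive.
Activator DulL is present, so *holY* is transcribed.
So HolY is produced and active.
Rhamnulose is present, so KepC is inactive.
Required activator KepC is absent, so *dovP* is not transcribed.
→ *dovP* is OFF.
Homoserine is absent, so JovW is inactive.
Itaconate is present, so LomU is active.
With repressor LomU bound, *cilY* is not transcribed.
→ *cilY* is OFF.
3 of the 5 genes are transcribed.

3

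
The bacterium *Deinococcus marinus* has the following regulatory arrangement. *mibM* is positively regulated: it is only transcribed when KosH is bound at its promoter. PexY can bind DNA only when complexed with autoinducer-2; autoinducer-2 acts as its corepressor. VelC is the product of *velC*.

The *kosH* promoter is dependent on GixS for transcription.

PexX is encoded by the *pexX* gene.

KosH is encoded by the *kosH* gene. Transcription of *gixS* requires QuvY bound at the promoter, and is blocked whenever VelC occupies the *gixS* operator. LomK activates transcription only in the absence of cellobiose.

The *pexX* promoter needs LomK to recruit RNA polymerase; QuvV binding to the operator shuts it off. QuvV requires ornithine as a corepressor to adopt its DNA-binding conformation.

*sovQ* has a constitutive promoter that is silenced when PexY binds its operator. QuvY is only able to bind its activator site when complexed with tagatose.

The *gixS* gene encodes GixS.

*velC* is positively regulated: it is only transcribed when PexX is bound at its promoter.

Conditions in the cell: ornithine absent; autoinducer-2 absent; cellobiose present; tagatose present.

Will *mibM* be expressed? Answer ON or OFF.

ON

Cellobiose is present, so LomK is inactive.
Ornithine is absent, so QuvV is inactive.
Required activator LomK is absent, so *pexX* is not transcribed.
So PexX is not produced.
Required activator PexX is absent, so *velC* is not transcribed.
So VelC is not produced.
Tagatose is present, so QuvY is active.
No repressor is bound and QuvY is active, so *gixS* is transcribed.
So GixS is produced and active.
No repressor is bound and GixS is active, so *kosH* is transcribed.
So KosH is produced and active.
No repressor is bound and KosH is active, so *mibM* is transcribed.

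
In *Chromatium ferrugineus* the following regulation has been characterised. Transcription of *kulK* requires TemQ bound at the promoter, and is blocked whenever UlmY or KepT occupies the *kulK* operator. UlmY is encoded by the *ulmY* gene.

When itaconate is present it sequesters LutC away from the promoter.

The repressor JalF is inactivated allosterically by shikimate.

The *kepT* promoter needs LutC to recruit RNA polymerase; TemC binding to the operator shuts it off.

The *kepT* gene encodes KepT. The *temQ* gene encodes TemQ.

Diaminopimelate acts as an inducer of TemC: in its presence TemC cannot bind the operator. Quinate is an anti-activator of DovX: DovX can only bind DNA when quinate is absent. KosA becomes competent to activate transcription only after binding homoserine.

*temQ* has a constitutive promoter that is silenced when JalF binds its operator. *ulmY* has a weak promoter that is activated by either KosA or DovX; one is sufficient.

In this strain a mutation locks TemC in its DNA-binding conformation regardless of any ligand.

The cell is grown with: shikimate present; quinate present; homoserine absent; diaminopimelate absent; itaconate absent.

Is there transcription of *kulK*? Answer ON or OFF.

Homoserine is absent, so KosA is inactive.
Quinate is present, so DovX is inactive.
No activator is available at the *ulmY* promoter, so *ulmY* is not transcribed.
So UlmY is not produced.
Shikimate is present, so JalF is inactive.
With no repressor bound, *temQ* is transcribed.
So TemQ is produced and active.
Itaconate is absent, so LutC is active.
TemC is constitutively active in this strain.
With repressor TemC bound, *kepT* is not transcribed.
So KepT is not produced.
No repressor is bound and TemQ is active, so *kulK* is transcribed.

ON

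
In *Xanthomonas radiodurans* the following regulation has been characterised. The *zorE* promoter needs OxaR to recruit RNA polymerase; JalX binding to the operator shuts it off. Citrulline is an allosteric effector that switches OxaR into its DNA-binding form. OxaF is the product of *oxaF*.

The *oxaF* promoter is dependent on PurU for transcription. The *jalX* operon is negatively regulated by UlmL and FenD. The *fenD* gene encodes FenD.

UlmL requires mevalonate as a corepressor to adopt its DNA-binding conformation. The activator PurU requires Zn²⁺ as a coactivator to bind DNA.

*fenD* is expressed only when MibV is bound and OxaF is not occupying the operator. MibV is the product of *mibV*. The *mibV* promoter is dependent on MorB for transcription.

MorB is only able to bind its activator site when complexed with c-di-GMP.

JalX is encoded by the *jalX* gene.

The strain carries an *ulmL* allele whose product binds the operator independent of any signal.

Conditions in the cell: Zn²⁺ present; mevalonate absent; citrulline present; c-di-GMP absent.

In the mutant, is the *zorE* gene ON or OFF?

Citrulline is present, so OxaR is active.
UlmL is constitutively active in this strain.
c-di-GMP is absent, so MorB is inactive.
Required activator MorB is absent, so *mibV* is not transcribed.
So MibV is not produced.
Zn²⁺ is present, so PurU is active.
No repressor is bound and PurU is active, so *oxaF* is transcribed.
So OxaF is produced and active.
With repressor OxaF bound, *fenD* is not transcribed.
So FenD is not produced.
With repressor UlmL bound, *jalX* is not transcribed.
So JalX is not produced.
No repressor is bound and OxaR is active, so *zorE* is transcribed.

ON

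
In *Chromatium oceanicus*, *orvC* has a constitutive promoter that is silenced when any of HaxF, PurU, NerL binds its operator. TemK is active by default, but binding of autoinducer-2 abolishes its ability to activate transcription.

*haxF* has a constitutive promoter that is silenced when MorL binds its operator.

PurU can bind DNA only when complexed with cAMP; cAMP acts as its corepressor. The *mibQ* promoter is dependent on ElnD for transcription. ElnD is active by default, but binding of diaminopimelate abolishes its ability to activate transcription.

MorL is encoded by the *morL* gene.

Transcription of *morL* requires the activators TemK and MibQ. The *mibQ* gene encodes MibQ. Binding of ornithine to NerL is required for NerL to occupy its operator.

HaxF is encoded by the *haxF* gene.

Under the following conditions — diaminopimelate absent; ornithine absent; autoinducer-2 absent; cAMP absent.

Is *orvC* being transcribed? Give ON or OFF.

ON

Autoinducer-2 is absent, so TemK is active.
Diaminopimelate is absent, so ElnD is active.
No repressor is bound and ElnD is active, so *mibQ* is transcribed.
So MibQ is produced and active.
No repressor is bound and TemK and MibQ are active, so *morL* is transcribed.
So MorL is produced and active.
With repressor MorL bound, *haxF* is not transcribed.
So HaxF is not produced.
cAMP is absent, so PurU is inactive.
Ornithine is absent, so NerL is inactive.
With no repressor bound, *orvC* is transcribed.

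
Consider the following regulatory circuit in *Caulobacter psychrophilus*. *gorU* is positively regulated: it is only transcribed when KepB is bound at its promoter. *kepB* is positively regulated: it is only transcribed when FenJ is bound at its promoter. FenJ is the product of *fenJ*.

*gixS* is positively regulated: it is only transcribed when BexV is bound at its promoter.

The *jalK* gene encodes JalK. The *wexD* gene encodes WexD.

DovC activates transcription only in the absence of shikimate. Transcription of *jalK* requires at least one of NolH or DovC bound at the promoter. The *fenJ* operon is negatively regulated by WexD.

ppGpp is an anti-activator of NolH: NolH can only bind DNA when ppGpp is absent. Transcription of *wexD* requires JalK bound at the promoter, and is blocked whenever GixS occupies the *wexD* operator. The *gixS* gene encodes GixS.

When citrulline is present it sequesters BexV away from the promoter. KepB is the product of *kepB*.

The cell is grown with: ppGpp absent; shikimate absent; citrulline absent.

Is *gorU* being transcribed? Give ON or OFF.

Citrulline is absent, so BexV is active.
No repressor is bound and BexV is active, so *gixS* is transcribed.
So GixS is produced and active.
ppGpp is absent, so NolH is active.
Shikimate is absent, so DovC is active.
Activator NolH is present, so *jalK* is transcribed.
So JalK is produced and active.
With repressor GixS bound, *wexD* is not transcribed.
So WexD is not produced.
With no repressor bound, *fenJ* is transcribed.
So FenJ is produced and active.
No repressor is bound and FenJ is active, so *kepB* is transcribed.
So KepB is produced and active.
No repressor is bound and KepB is active, so *gorU* is transcribed.

ON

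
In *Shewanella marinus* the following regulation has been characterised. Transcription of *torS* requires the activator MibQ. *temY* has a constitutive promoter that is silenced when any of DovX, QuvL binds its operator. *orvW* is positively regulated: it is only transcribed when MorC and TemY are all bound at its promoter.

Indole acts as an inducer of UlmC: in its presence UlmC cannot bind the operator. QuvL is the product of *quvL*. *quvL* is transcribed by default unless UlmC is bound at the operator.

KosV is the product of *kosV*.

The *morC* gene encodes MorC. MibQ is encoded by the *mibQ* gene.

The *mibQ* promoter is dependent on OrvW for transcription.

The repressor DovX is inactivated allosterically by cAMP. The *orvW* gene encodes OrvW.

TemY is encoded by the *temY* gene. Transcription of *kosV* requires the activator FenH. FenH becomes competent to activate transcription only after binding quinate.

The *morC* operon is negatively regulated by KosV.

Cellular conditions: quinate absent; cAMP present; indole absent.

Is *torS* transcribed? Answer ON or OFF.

ON

Quinate is absent, so FenH is inactive.
Required activator FenH is absent, so *kosV* is not transcribed.
So KosV is not produced.
With no repressor bound, *morC* is transcribed.
So MorC is produced and active.
cAMP is present, so DovX is inactive.
Indole is absent, so UlmC is active.
With repressor UlmC bound, *quvL* is not transcribed.
So QuvL is not produced.
With no repressor bound, *temY* is transcribed.
So TemY is produced and active.
No repressor is bound and MorC and TemY are active, so *orvW* is transcribed.
So OrvW is produced and active.
No repressor is bound and OrvW is active, so *mibQ* is transcribed.
So MibQ is produced and active.
No repressor is bound and MibQ is active, so *torS* is transcribed.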